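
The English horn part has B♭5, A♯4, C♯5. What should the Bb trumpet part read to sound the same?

F5 E#4 G#4

First find concert pitch: the English horn sounds a perfect fifth below written, so B♭5 A♯4 C♯5 sounds Eb5 D#4 F#4.
Then write for Bb trumpet: it sounds a major second below written, so the part must be a major second above concert.
Eb5 → F5
D#4 → E#4
F#4 → G#4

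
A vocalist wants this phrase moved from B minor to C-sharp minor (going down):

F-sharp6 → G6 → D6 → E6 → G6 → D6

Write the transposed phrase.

G#5 A5 E5 F#5 A5 E5

B minor to C-sharp minor down is a minor seventh, so every note moves down by that interval.
F#6 gives G#5
G6 gives A5
D6 gives E5
E6 gives F#5
G6 gives A5
D6 gives E5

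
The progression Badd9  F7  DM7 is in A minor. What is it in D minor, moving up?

A minor up to D minor is a perfect fourth; each chord root moves by that interval while the quality stays the same.
Badd9: root B up a perfect fourth → E, giving Eadd9.
F7: root F up a perfect fourth → Bb, giving Bb7.
DM7: root D up a perfect fourth → G, giving GM7.

Eadd9 Bb7 GM7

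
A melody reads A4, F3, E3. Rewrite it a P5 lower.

A perfect fifth down from A4 gives D4.
A perfect fifth down from F3 gives Bb2.
A perfect fifth down from E3 gives A2.

D4 Bb2 A2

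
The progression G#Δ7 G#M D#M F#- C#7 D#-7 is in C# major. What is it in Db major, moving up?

AbΔ7 AbM EbM Gb- Db7 Eb-7

C# major up to Db major is a diminished second; each chord root moves by that interval while the quality stays the same.
G#Δ7: root G# up a diminished second → Ab, giving AbΔ7.
G#M: root G# up a diminished second → Ab, giving AbM.
D#M: root D# up a diminished second → Eb, giving EbM.
F#-: root F# up a diminished second → Gb, giving Gb-.
C#7: root C# up a diminished second → Db, giving Db7.
D#-7: root D# up a diminished second → Eb, giving Eb-7.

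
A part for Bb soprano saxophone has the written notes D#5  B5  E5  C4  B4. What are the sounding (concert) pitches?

C#5 A5 D5 Bb3 A4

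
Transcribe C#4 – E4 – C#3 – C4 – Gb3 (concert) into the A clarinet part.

Written C4 sounds as A3 on the A clarinet, so concert pitches are written a minor third up.
C#4 → E4
E4 → G4
C#3 → E3
C4 → Eb4
Gb3 → Bbb3

E4 G4 E3 Eb4 Bbb3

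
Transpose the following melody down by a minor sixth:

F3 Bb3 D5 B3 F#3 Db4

A2 D3 F#4 D#3 A#2 F3

F3: a sixth down reaches A, and 8 semitones makes it A2.
Bb3: a sixth down reaches D, and 8 semitones makes it D3.
D5 down a minor sixth is F#4.
A minor sixth down from B3 gives D#3.
A minor sixth down from F#3 gives A#2.
A minor sixth down from Db4 gives F3.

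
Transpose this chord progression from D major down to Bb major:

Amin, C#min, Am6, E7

Fmin Amin Fm6 C7

D major down to Bb major is a major third; each chord root moves by that interval while the quality stays the same.
Amin: root A down a major third → F, giving Fmin.
C#min: root C# down a major third → A, giving Amin.
Am6: root A down a major third → F, giving Fm6.
E7: root E down a major third → C, giving C7.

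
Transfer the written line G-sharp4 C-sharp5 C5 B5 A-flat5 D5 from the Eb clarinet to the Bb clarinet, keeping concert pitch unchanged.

First find concert pitch: the Eb clarinet sounds a minor third above written, so G-sharp4 C-sharp5 C5 B5 A-flat5 D5 sounds B4 E5 Eb5 D6 Cb6 F5.
Then write for Bb clarinet: it sounds a major second below written, so the part must be a major second above concert.
B4 → C#5
E5 → F#5
Eb5 → F5
D6 → E6
Cb6 → Db6
F5 → G5

C#5 F#5 F5 E6 Db6 G5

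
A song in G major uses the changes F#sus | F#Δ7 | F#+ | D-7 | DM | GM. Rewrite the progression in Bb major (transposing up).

Asus AΔ7 A+ F-7 FM BbM

G major up to Bb major is a minor third; each chord root moves by that interval while the quality stays the same.
F#sus: root F# up a minor third → A, giving Asus.
F#Δ7: root F# up a minor third → A, giving AΔ7.
F#+: root F# up a minor third → A, giving A+.
D-7: root D up a minor third → F, giving F-7.
DM: root D up a minor third → F, giving FM.
GM: root G up a minor third → Bb, giving BbM.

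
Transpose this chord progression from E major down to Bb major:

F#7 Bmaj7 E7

E major down to Bb major is an augmented fourth; each chord root moves by that interval while the quality stays the same.
F#7: root F# down an augmented fourth → C, giving C7.
Bmaj7: root B down an augmented fourth → F, giving Fmaj7.
E7: root E down an augmented fourth → Bb, giving Bb7.

C7 Fmaj7 Bb7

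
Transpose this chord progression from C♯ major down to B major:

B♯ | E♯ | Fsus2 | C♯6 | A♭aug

A# D# Ebsus2 B6 Gbaug

C♯ major down to B major is a major second; each chord root moves by that interval while the quality stays the same.
B♯: root B♯ down a major second → A#, giving A#.
E♯: root E♯ down a major second → D#, giving D#.
Fsus2: root F down a major second → Eb, giving Ebsus2.
C♯6: root C♯ down a major second → B, giving B6.
A♭aug: root A♭ down a major second → Gb, giving Gbaug.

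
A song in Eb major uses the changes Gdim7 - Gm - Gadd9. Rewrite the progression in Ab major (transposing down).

Cdim7 Cm Cadd9

Eb major down to Ab major is a perfect fifth; each chord root moves by that interval while the quality stays the same.
Gdim7: root G down a perfect fifth → C, giving Cdim7.
Gm: root G down a perfect fifth → C, giving Cm.
Gadd9: root G down a perfect fifth → C, giving Cadd9.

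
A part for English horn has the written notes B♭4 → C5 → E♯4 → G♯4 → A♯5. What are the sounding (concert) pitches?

Eb4 F4 A#3 C#4 D#5

Written C4 on the English horn sounds as F3, a perfect fifth lower; apply that shift to every note.
Bb4 -> Eb4
C5 -> F4
E#4 -> A#3
G#4 -> C#4
A#5 -> D#5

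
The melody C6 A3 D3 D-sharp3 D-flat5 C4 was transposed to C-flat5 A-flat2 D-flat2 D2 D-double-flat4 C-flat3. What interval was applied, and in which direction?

From C6 to Cb5 is 8 letter names — an octave of some quality.
Cb5 to C6 is 13 semitones, which makes it an augmented octave; the second version is lower, so the direction is down.
Checking another pair — C4 → Cb3 — gives the same interval.

down an augmented octave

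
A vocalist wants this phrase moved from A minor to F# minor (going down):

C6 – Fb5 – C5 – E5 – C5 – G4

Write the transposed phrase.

From A down to F# is a minor third; apply that to each pitch.
C6 → A5
Fb5 → Db5
C5 → A4
E5 → C#5
C5 → A4
G4 → E4

A5 Db5 A4 C#5 A4 E4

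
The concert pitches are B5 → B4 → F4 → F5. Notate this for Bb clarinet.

C#6 C#5 G4 G5

The Bb clarinet sounds a major second below written, so the written part must be a major second above concert — transpose each note up.
B5 gives C#6
B4 gives C#5
F4 gives G4
F5 gives G5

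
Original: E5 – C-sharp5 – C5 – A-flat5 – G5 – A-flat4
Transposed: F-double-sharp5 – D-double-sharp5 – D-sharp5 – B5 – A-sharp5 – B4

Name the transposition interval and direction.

up an augmented second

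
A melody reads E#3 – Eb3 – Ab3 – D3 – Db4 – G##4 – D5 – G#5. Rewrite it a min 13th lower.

G##1 G1 C2 F#1 F2 B##2 F#3 B#3

E#3 → G##1
Eb3 → G1
Ab3 → C2
D3 → F#1
Db4 → F2
G##4 → B##2
D5 → F#3
G#5 → B#3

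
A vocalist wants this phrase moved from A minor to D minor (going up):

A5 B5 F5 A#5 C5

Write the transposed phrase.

A minor to D minor up is a perfect fourth, so every note moves up by that interval.
A5 becomes D6
B5 becomes E6
F5 becomes Bb5
A#5 becomes D#6
C5 becomes F5

D6 E6 Bb5 D#6 F5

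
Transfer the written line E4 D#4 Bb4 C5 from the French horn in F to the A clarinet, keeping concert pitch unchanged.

C4 B3 Gb4 Ab4

First find concert pitch: the French horn in F sounds a perfect fifth below written, so E4 D#4 Bb4 C5 sounds A3 G#3 Eb4 F4.
Then write for A clarinet: it sounds a minor third below written, so the part must be a minor third above concert.
A3 → C4
G#3 → B3
Eb4 → Gb4
F4 → Ab4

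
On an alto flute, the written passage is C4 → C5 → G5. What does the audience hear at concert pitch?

G3 G4 D5

The alto flute sounds a perfect fourth below written, so transpose each written note down a perfect fourth.
C4 gives G3
C5 gives G4
G5 gives D5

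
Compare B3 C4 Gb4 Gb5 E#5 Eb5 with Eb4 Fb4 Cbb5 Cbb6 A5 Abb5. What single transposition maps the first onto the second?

Take the first pair: B3 → Eb4. B to E spans 4 letter names, so the interval is some kind of fourth.
B3 to Eb4 is 4 semitones, which makes it a diminished fourth; the second version is higher, so the direction is up.
Checking another pair — Eb5 → Abb5 — gives the same interval.

up a diminished fourth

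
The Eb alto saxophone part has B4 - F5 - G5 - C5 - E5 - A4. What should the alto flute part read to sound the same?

G4 Db5 Eb5 Ab4 C5 F4

First find concert pitch: the Eb alto saxophone sounds a major sixth below written, so B4 F5 G5 C5 E5 A4 sounds D4 Ab4 Bb4 Eb4 G4 C4.
Then write for alto flute: it sounds a perfect fourth below written, so the part must be a perfect fourth above concert.
D4 → G4
Ab4 → Db5
Bb4 → Eb5
Eb4 → Ab4
G4 → C5
C4 → F4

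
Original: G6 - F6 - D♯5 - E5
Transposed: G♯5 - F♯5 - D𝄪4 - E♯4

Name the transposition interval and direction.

down a diminished octave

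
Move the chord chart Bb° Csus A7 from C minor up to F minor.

Eb° Fsus D7

C minor up to F minor is a perfect fourth; each chord root moves by that interval while the quality stays the same.
Bb°: root Bb up a perfect fourth → Eb, giving Eb°.
Csus: root C up a perfect fourth → F, giving Fsus.
A7: root A up a perfect fourth → D, giving D7.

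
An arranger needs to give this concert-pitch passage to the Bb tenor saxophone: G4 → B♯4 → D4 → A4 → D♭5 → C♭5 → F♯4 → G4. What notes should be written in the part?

A5 C##6 E5 B5 Eb6 Db6 G#5 A5

Written C4 sounds as Bb2 on the Bb tenor saxophone, so concert pitches are written a major ninth up.
G4 to A5
B#4 to C##6
D4 to E5
A4 to B5
Db5 to Eb6
Cb5 to Db6
F#4 to G#5
G4 to A5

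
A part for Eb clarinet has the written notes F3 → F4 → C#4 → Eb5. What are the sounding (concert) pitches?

Ab3 Ab4 E4 Gb5

The Eb clarinet sounds a minor third above written, so transpose each written note up a minor third.
F3 gives Ab3
F4 gives Ab4
C#4 gives E4
Eb5 gives Gb5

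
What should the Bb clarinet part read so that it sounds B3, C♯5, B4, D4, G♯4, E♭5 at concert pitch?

The Bb clarinet sounds a major second below written, so the written part must be a major second above concert — transpose each note up.
B3 -> C#4
C#5 -> D#5
B4 -> C#5
D4 -> E4
G#4 -> A#4
Eb5 -> F5

C#4 D#5 C#5 E4 A#4 F5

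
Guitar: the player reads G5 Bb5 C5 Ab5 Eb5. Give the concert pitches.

The guitar sounds a perfect octave below written, so transpose each written note down a perfect octave.
G5 gives G4
Bb5 gives Bb4
C5 gives C4
Ab5 gives Ab4
Eb5 gives Eb4

G4 Bb4 C4 Ab4 Eb4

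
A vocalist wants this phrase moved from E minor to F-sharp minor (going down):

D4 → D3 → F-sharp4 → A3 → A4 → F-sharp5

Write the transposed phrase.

E3 E2 G#3 B2 B3 G#4

E minor to F-sharp minor down is a minor seventh, so every note moves down by that interval.
D4 becomes E3
D3 becomes E2
F#4 becomes G#3
A3 becomes B2
A4 becomes B3
F#5 becomes G#4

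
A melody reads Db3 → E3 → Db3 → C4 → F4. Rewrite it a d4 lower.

A2 B#2 A2 G#3 C#4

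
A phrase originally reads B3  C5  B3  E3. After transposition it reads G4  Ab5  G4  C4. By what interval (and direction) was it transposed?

up a minor sixth

Take the first pair: B3 → G4. B to G spans 6 letter names, so the interval is some kind of sixth.
B3 to G4 is 8 semitones, which makes it a minor sixth; the second version is higher, so the direction is up.
Checking another pair — E3 → C4 — gives the same interval.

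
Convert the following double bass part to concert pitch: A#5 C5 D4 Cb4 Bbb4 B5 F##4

The double bass sounds a perfect octave below written, so transpose each written note down a perfect octave.
A#5 → A#4
C5 → C4
D4 → D3
Cb4 → Cb3
Bbb4 → Bbb3
B5 → B4
F##4 → F##3

A#4 C4 D3 Cb3 Bbb3 B4 F##3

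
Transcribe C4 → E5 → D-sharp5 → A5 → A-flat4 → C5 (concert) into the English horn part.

Written C4 sounds as F3 on the English horn, so concert pitches are written a perfect fifth up.
C4 becomes G4
E5 becomes B5
D#5 becomes A#5
A5 becomes E6
Ab4 becomes Eb5
C5 becomes G5

G4 B5 A#5 E6 Eb5 G5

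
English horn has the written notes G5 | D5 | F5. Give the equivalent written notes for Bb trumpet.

First find concert pitch: the English horn sounds a perfect fifth below written, so G5 D5 F5 sounds C5 G4 Bb4.
Then write for Bb trumpet: it sounds a major second below written, so the part must be a major second above concert.
C5 → D5
G4 → A4
Bb4 → C5

D5 A4 C5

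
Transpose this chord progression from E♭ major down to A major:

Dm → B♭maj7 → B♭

G#m Emaj7 E

E♭ major down to A major is a diminished fifth; each chord root moves by that interval while the quality stays the same.
Dm: root D down a diminished fifth → G#, giving G#m.
B♭maj7: root B♭ down a diminished fifth → E, giving Emaj7.
B♭: root B♭ down a diminished fifth → E, giving E.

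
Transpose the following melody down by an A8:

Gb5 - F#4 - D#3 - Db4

Gbb4 F3 D2 Dbb3

An augmented octave down from Gb5 gives Gbb4.
An augmented octave down from F#4 gives F3.
D#3 down an augmented octave is D2.
Db4 down an augmented octave is Dbb3.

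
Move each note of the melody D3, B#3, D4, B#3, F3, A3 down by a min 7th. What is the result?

D3: a seventh down reaches E, and 10 semitones makes it E2.
B#3: a seventh down reaches C, and 10 semitones makes it C##3.
D4 down a minor seventh is E3.
B#3: a seventh down reaches C, and 10 semitones makes it C##3.
F3: a seventh down reaches G, and 10 semitones makes it G2.
A3: a seventh down reaches B, and 10 semitones makes it B2.

E2 C##3 E3 C##3 G2 B2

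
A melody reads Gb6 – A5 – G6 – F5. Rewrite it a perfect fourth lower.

Db6 E5 D6 C5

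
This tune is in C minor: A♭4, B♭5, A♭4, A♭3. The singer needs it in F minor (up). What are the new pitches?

From C up to F is a perfect fourth; apply that to each pitch.
Ab4 → Db5
Bb5 → Eb6
Ab4 → Db5
Ab3 → Db4

Db5 Eb6 Db5 Db4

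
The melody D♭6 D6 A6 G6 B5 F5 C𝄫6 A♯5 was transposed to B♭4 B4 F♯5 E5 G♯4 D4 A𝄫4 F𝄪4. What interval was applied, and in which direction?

Take the first pair: Db6 → Bb4. D to B spans 10 letter names, so the interval is some kind of tenth.
Bb4 to Db6 is 15 semitones, which makes it a minor tenth; the second version is lower, so the direction is down.
Checking another pair — A#5 → F##4 — gives the same interval.

down a minor tenth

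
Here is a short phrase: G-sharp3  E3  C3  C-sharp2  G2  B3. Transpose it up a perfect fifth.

G#3 → D#4
E3 → B3
C3 → G3
C#2 → G#2
G2 → D3
B3 → F#4

D#4 B3 G3 G#2 D3 F#4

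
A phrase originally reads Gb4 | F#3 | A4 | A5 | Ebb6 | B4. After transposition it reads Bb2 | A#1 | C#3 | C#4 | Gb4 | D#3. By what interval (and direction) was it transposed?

From Gb4 to Bb2 is 13 letter names — a thirteenth of some quality.
Bb2 to Gb4 is 20 semitones, which makes it a minor thirteenth; the second version is lower, so the direction is down.
Checking another pair — B4 → D#3 — gives the same interval.

down a minor thirteenth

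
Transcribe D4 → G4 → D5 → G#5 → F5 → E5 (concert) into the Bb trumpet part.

E4 A4 E5 A#5 G5 F#5

The Bb trumpet sounds a major second below written, so the written part must be a major second above concert — transpose each note up.
D4 becomes E4
G4 becomes A4
D5 becomes E5
G#5 becomes A#5
F5 becomes G5
E5 becomes F#5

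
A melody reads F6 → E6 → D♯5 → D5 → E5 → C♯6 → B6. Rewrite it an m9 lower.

E5 D#5 C##4 C#4 D#4 B#4 A#5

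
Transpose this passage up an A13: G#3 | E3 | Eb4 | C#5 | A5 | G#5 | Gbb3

E##5 C##5 C#6 A##6 F##7 E##7 Eb5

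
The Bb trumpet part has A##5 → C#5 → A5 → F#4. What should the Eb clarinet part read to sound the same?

E##5 G#4 E5 C#4

First find concert pitch: the Bb trumpet sounds a major second below written, so A##5 C#5 A5 F#4 sounds G##5 B4 G5 E4.
Then write for Eb clarinet: it sounds a minor third above written, so the part must be a minor third below concert.
G##5 → E##5
B4 → G#4
G5 → E5
E4 → C#4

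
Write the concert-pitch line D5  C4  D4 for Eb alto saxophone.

B5 A4 B4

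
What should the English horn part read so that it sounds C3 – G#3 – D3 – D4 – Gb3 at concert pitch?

The English horn sounds a perfect fifth below written, so the written part must be a perfect fifth above concert — transpose each note up.
C3 -> G3
G#3 -> D#4
D3 -> A3
D4 -> A4
Gb3 -> Db4

G3 D#4 A3 A4 Db4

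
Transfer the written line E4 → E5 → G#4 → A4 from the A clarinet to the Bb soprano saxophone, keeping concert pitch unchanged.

First find concert pitch: the A clarinet sounds a minor third below written, so E4 E5 G#4 A4 sounds C#4 C#5 E#4 F#4.
Then write for Bb soprano saxophone: it sounds a major second below written, so the part must be a major second above concert.
C#4 → D#4
C#5 → D#5
E#4 → F##4
F#4 → G#4

D#4 D#5 F##4 G#4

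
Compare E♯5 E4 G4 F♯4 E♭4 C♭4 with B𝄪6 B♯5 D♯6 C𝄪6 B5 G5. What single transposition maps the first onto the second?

From E#5 to B##6 is 12 letter names — a twelfth of some quality.
E#5 to B##6 is 20 semitones, which makes it an augmented twelfth; the second version is higher, so the direction is up.
Checking another pair — Cb4 → G5 — gives the same interval.

up an augmented twelfth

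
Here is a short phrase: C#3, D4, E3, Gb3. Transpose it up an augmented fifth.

G##3 A#4 B#3 D4

C#3 gives G##3
D4 gives A#4
E3 gives B#3
Gb3 gives D4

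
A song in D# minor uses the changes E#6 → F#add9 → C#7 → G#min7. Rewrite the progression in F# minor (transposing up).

D# minor up to F# minor is a minor third; each chord root moves by that interval while the quality stays the same.
E#6: root E# up a minor third → G#, giving G#6.
F#add9: root F# up a minor third → A, giving Aadd9.
C#7: root C# up a minor third → E, giving E7.
G#min7: root G# up a minor third → B, giving Bmin7.

G#6 Aadd9 E7 Bmin7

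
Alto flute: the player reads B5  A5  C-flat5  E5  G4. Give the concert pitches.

F#5 E5 Gb4 B4 D4

The alto flute sounds a perfect fourth below written, so transpose each written note down a perfect fourth.
B5 -> F#5
A5 -> E5
Cb5 -> Gb4
E5 -> B4
G4 -> D4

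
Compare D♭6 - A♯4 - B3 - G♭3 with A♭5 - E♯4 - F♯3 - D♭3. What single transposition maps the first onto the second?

From Db6 to Ab5 is 4 letter names — a fourth of some quality.
Ab5 to Db6 is 5 semitones, which makes it a perfect fourth; the second version is lower, so the direction is down.
Checking another pair — Gb3 → Db3 — gives the same interval.

down a perfect fourth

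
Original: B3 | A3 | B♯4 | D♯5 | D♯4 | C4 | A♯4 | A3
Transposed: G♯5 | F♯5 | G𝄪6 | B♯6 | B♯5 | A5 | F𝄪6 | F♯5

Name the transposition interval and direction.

up a major thirteenth

Take the first pair: B3 → G#5. B to G spans 13 letter names, so the interval is some kind of thirteenth.
B3 to G#5 is 21 semitones, which makes it a major thirteenth; the second version is higher, so the direction is up.
Checking another pair — A3 → F#5 — gives the same interval.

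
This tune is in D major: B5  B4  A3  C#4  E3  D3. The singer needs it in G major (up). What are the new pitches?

E6 E5 D4 F#4 A3 G3

D major to G major up is a perfect fourth, so every note moves up by that interval.
B5 gives E6
B4 gives E5
A3 gives D4
C#4 gives F#4
E3 gives A3
D3 gives G3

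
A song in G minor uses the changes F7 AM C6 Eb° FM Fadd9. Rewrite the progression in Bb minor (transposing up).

Ab7 CM Eb6 Gb° AbM Abadd9

G minor up to Bb minor is a minor third; each chord root moves by that interval while the quality stays the same.
F7: root F up a minor third → Ab, giving Ab7.
AM: root A up a minor third → C, giving CM.
C6: root C up a minor third → Eb, giving Eb6.
Eb°: root Eb up a minor third → Gb, giving Gb°.
FM: root F up a minor third → Ab, giving AbM.
Fadd9: root F up a minor third → Ab, giving Abadd9.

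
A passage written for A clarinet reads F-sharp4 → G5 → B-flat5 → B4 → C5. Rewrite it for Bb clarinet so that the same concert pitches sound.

First find concert pitch: the A clarinet sounds a minor third below written, so F-sharp4 G5 B-flat5 B4 C5 sounds D#4 E5 G5 G#4 A4.
Then write for Bb clarinet: it sounds a major second below written, so the part must be a major second above concert.
D#4 → E#4
E5 → F#5
G5 → A5
G#4 → A#4
A4 → B4

E#4 F#5 A5 A#4 B4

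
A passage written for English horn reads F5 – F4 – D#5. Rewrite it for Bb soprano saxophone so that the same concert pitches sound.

First find concert pitch: the English horn sounds a perfect fifth below written, so F5 F4 D#5 sounds Bb4 Bb3 G#4.
Then write for Bb soprano saxophone: it sounds a major second below written, so the part must be a major second above concert.
Bb4 → C5
Bb3 → C4
G#4 → A#4

C5 C4 A#4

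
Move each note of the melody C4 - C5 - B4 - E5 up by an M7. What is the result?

B4 B5 A#5 D#6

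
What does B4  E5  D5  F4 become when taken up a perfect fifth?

B4 to F#5
E5 to B5
D5 to A5
F4 to C5

F#5 B5 A5 C5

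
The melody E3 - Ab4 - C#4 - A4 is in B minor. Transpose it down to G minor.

C3 Fb4 A3 F4

B minor to G minor down is a major third, so every note moves down by that interval.
E3 gives C3
Ab4 gives Fb4
C#4 gives A3
A4 gives F4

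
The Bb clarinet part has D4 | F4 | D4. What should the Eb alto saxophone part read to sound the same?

First find concert pitch: the Bb clarinet sounds a major second below written, so D4 F4 D4 sounds C4 Eb4 C4.
Then write for Eb alto saxophone: it sounds a major sixth below written, so the part must be a major sixth above concert.
C4 → A4
Eb4 → C5
C4 → A4

A4 C5 A4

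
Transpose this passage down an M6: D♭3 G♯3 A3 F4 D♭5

Fb2 B2 C3 Ab3 Fb4

Db3 to Fb2
G#3 to B2
A3 to C3
F4 to Ab3
Db5 to Fb4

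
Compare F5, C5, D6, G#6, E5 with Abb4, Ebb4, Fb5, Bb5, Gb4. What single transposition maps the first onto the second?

down an augmented sixth

From F5 to Abb4 is 6 letter names — a sixth of some quality.
Abb4 to F5 is 10 semitones, which makes it an augmented sixth; the second version is lower, so the direction is down.
Checking another pair — E5 → Gb4 — gives the same interval.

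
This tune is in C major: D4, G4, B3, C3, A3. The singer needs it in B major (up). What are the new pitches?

C major to B major up is a major seventh, so every note moves up by that interval.
D4 gives C#5
G4 gives F#5
B3 gives A#4
C3 gives B3
A3 gives G#4

C#5 F#5 A#4 B3 G#4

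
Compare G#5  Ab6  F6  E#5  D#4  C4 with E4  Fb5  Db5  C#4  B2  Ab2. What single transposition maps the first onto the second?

From G#5 to E4 is 10 letter names — a tenth of some quality.
E4 to G#5 is 16 semitones, which makes it a major tenth; the second version is lower, so the direction is down.
Checking another pair — C4 → Ab2 — gives the same interval.

down a major tenth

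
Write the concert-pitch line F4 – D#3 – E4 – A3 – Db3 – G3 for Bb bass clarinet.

G5 E#4 F#5 B4 Eb4 A4

Written C4 sounds as Bb2 on the Bb bass clarinet, so concert pitches are written a major ninth up.
F4 -> G5
D#3 -> E#4
E4 -> F#5
A3 -> B4
Db3 -> Eb4
G3 -> A4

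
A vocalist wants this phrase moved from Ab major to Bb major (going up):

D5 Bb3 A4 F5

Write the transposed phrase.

E5 C4 B4 G5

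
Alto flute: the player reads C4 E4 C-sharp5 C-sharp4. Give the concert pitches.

The alto flute sounds a perfect fourth below written, so transpose each written note down a perfect fourth.
C4 becomes G3
E4 becomes B3
C#5 becomes G#4
C#4 becomes G#3

G3 B3 G#4 G#3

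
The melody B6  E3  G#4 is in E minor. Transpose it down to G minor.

D6 G2 B3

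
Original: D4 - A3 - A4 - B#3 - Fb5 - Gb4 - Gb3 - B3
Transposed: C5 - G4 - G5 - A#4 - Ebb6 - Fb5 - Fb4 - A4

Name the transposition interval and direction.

up a minor seventh

From D4 to C5 is 7 letter names — a seventh of some quality.
D4 to C5 is 10 semitones, which makes it a minor seventh; the second version is higher, so the direction is up.
Checking another pair — B3 → A4 — gives the same interval.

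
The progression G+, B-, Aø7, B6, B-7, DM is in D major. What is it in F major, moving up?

Bb+ D- Cø7 D6 D-7 FM

D major up to F major is a minor third; each chord root moves by that interval while the quality stays the same.
G+: root G up a minor third → Bb, giving Bb+.
B-: root B up a minor third → D, giving D-.
Aø7: root A up a minor third → C, giving Cø7.
B6: root B up a minor third → D, giving D6.
B-7: root B up a minor third → D, giving D-7.
DM: root D up a minor third → F, giving FM.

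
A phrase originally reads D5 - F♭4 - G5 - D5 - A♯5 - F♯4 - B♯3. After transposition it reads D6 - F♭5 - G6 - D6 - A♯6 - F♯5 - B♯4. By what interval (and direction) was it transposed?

From D5 to D6 is 8 letter names — an octave of some quality.
D5 to D6 is 12 semitones, which makes it a perfect octave; the second version is higher, so the direction is up.
Checking another pair — B#3 → B#4 — gives the same interval.

up a perfect octave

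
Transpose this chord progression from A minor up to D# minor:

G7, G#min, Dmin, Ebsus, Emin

C#7 C##min G#min Asus A#min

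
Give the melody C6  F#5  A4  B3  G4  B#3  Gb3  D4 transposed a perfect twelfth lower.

F4 B3 D3 E2 C3 E#2 Cb2 G2

C6 gives F4
F#5 gives B3
A4 gives D3
B3 gives E2
G4 gives C3
B#3 gives E#2
Gb3 gives Cb2
D4 gives G2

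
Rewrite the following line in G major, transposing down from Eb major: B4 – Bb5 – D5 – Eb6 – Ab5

Eb major to G major down is a minor sixth, so every note moves down by that interval.
B4 -> D#4
Bb5 -> D5
D5 -> F#4
Eb6 -> G5
Ab5 -> C5

D#4 D5 F#4 G5 C5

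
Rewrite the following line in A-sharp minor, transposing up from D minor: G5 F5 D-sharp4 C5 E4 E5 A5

D#6 C#6 A##4 G#5 B#4 B#5 E#6

From D up to A-sharp is an augmented fifth; apply that to each pitch.
G5 -> D#6
F5 -> C#6
D#4 -> A##4
C5 -> G#5
E4 -> B#4
E5 -> B#5
A5 -> E#6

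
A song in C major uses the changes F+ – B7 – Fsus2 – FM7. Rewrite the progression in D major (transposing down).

G+ C#7 Gsus2 GM7

C major down to D major is a minor seventh; each chord root moves by that interval while the quality stays the same.
F+: root F down a minor seventh → G, giving G+.
B7: root B down a minor seventh → C#, giving C#7.
Fsus2: root F down a minor seventh → G, giving Gsus2.
FM7: root F down a minor seventh → G, giving GM7.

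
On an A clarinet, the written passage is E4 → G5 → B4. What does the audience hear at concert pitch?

The A clarinet sounds a minor third below written, so transpose each written note down a minor third.
E4 -> C#4
G5 -> E5
B4 -> G#4

C#4 E5 G#4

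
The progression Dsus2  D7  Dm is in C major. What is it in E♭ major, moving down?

Fsus2 F7 Fm

C major down to E♭ major is a major sixth; each chord root moves by that interval while the quality stays the same.
Dsus2: root D down a major sixth → F, giving Fsus2.
D7: root D down a major sixth → F, giving F7.
Dm: root D down a major sixth → F, giving Fm.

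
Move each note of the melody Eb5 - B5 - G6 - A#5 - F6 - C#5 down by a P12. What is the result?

Eb5 -> Ab3
B5 -> E4
G6 -> C5
A#5 -> D#4
F6 -> Bb4
C#5 -> F#3

Ab3 E4 C5 D#4 Bb4 F#3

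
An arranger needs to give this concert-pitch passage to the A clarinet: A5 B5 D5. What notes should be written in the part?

The A clarinet sounds a minor third below written, so the written part must be a minor third above concert — transpose each note up.
A5 to C6
B5 to D6
D5 to F5

C6 D6 F5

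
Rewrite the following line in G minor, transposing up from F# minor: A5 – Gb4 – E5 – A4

F# minor to G minor up is a minor second, so every note moves up by that interval.
A5 to Bb5
Gb4 to Abb4
E5 to F5
A4 to Bb4

Bb5 Abb4 F5 Bb4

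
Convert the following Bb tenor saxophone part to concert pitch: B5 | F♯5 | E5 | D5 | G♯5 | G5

Written C4 on the Bb tenor saxophone sounds as Bb2, a major ninth lower; apply that shift to every note.
B5 → A4
F#5 → E4
E5 → D4
D5 → C4
G#5 → F#4
G5 → F4

A4 E4 D4 C4 F#4 F4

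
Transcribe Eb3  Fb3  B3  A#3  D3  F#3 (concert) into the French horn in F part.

Bb3 Cb4 F#4 E#4 A3 C#4

Written C4 sounds as F3 on the French horn in F, so concert pitches are written a perfect fifth up.
Eb3 -> Bb3
Fb3 -> Cb4
B3 -> F#4
A#3 -> E#4
D3 -> A3
F#3 -> C#4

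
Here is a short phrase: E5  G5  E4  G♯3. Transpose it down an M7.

F4 Ab4 F3 A2

E5 gives F4
G5 gives Ab4
E4 gives F3
G#3 gives A2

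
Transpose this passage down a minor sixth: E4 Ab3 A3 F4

E4 down a minor sixth is G#3.
A minor sixth down from Ab3 gives C3.
A3: a sixth down reaches C, and 8 semitones makes it C#3.
F4 down a minor sixth is A3.

G#3 C3 C#3 A3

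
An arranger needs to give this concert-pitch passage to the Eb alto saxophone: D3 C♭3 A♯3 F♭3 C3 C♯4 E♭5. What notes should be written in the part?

Written C4 sounds as Eb3 on the Eb alto saxophone, so concert pitches are written a major sixth up.
D3 to B3
Cb3 to Ab3
A#3 to F##4
Fb3 to Db4
C3 to A3
C#4 to A#4
Eb5 to C6

B3 Ab3 F##4 Db4 A3 A#4 C6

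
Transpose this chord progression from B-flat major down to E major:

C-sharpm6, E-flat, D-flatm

B-flat major down to E major is a diminished fifth; each chord root moves by that interval while the quality stays the same.
C-sharpm6: root C-sharp down a diminished fifth → F##, giving F##m6.
E-flat: root E-flat down a diminished fifth → A, giving A.
D-flatm: root D-flat down a diminished fifth → G, giving Gm.

F##m6 A Gm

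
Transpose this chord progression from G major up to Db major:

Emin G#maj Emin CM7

Bbmin Dmaj Bbmin GbM7

G major up to Db major is a diminished fifth; each chord root moves by that interval while the quality stays the same.
Emin: root E up a diminished fifth → Bb, giving Bbmin.
G#maj: root G# up a diminished fifth → D, giving Dmaj.
Emin: root E up a diminished fifth → Bb, giving Bbmin.
CM7: root C up a diminished fifth → Gb, giving GbM7.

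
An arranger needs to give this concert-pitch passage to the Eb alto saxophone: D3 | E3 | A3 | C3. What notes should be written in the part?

Written C4 sounds as Eb3 on the Eb alto saxophone, so concert pitches are written a major sixth up.
D3 becomes B3
E3 becomes C#4
A3 becomes F#4
C3 becomes A3

B3 C#4 F#4 A3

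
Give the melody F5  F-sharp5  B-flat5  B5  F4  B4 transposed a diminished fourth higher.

Bbb5 Bb5 Ebb6 Eb6 Bbb4 Eb5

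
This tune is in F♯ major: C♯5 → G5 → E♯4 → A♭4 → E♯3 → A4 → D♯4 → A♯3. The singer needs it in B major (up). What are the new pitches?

F#5 C6 A#4 Db5 A#3 D5 G#4 D#4

F♯ major to B major up is a perfect fourth, so every note moves up by that interval.
C#5 becomes F#5
G5 becomes C6
E#4 becomes A#4
Ab4 becomes Db5
E#3 becomes A#3
A4 becomes D5
D#4 becomes G#4
A#3 becomes D#4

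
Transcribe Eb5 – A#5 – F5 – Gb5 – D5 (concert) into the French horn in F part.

Bb5 E#6 C6 Db6 A5

Written C4 sounds as F3 on the French horn in F, so concert pitches are written a perfect fifth up.
Eb5 to Bb5
A#5 to E#6
F5 to C6
Gb5 to Db6
D5 to A5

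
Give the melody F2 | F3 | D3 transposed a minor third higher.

A minor third up from F2 gives Ab2.
F3 up a minor third is Ab3.
D3: a third up reaches F, and 3 semitones makes it F3.

Ab2 Ab3 F3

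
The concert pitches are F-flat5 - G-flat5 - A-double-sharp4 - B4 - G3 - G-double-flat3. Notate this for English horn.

Cb6 Db6 E##5 F#5 D4 Dbb4

Written C4 sounds as F3 on the English horn, so concert pitches are written a perfect fifth up.
Fb5 → Cb6
Gb5 → Db6
A##4 → E##5
B4 → F#5
G3 → D4
Gbb3 → Dbb4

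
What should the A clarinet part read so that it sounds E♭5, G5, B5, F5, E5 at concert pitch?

Gb5 Bb5 D6 Ab5 G5

The A clarinet sounds a minor third below written, so the written part must be a minor third above concert — transpose each note up.
Eb5 gives Gb5
G5 gives Bb5
B5 gives D6
F5 gives Ab5
E5 gives G5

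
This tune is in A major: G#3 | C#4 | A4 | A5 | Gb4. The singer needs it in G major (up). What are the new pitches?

F#4 B4 G5 G6 Fb5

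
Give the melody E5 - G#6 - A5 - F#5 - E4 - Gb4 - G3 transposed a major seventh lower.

F4 A5 Bb4 G4 F3 Abb3 Ab2

E5 to F4
G#6 to A5
A5 to Bb4
F#5 to G4
E4 to F3
Gb4 to Abb3
G3 to Ab2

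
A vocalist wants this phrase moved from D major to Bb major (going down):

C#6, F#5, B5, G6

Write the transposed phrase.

A5 D5 G5 Eb6

From D down to Bb is a major third; apply that to each pitch.
C#6 gives A5
F#5 gives D5
B5 gives G5
G6 gives Eb6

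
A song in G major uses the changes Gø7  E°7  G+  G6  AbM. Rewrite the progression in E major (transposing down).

G major down to E major is a minor third; each chord root moves by that interval while the quality stays the same.
Gø7: root G down a minor third → E, giving Eø7.
E°7: root E down a minor third → C#, giving C#°7.
G+: root G down a minor third → E, giving E+.
G6: root G down a minor third → E, giving E6.
AbM: root Ab down a minor third → F, giving FM.

Eø7 C#°7 E+ E6 FM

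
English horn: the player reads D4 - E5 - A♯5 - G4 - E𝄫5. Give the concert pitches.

G3 A4 D#5 C4 Abb4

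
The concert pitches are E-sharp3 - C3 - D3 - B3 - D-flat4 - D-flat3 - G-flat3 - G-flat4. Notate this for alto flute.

A#3 F3 G3 E4 Gb4 Gb3 Cb4 Cb5

The alto flute sounds a perfect fourth below written, so the written part must be a perfect fourth above concert — transpose each note up.
E#3 → A#3
C3 → F3
D3 → G3
B3 → E4
Db4 → Gb4
Db3 → Gb3
Gb3 → Cb4
Gb4 → Cb5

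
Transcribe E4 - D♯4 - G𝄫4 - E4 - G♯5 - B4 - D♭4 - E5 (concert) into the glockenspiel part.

The glockenspiel sounds a perfect fifteenth above written, so the written part must be a perfect fifteenth below concert — transpose each note down.
E4 to E2
D#4 to D#2
Gbb4 to Gbb2
E4 to E2
G#5 to G#3
B4 to B2
Db4 to Db2
E5 to E3

E2 D#2 Gbb2 E2 G#3 B2 Db2 E3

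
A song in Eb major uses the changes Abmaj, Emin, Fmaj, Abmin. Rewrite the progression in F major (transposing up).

Eb major up to F major is a major second; each chord root moves by that interval while the quality stays the same.
Abmaj: root Ab up a major second → Bb, giving Bbmaj.
Emin: root E up a major second → F#, giving F#min.
Fmaj: root F up a major second → G, giving Gmaj.
Abmin: root Ab up a major second → Bb, giving Bbmin.

Bbmaj F#min Gmaj Bbmin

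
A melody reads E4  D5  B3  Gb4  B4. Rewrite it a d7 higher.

Db5 Cb6 Ab4 Fbb5 Ab5

E4 to Db5
D5 to Cb6
B3 to Ab4
Gb4 to Fbb5
B4 to Ab5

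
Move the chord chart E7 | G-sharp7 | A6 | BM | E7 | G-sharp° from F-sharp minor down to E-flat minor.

Db7 F7 Gb6 AbM Db7 F°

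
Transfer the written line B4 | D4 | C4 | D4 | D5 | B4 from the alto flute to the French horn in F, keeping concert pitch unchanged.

First find concert pitch: the alto flute sounds a perfect fourth below written, so B4 D4 C4 D4 D5 B4 sounds F#4 A3 G3 A3 A4 F#4.
Then write for French horn in F: it sounds a perfect fifth below written, so the part must be a perfect fifth above concert.
F#4 → C#5
A3 → E4
G3 → D4
A3 → E4
A4 → E5
F#4 → C#5

C#5 E4 D4 E4 E5 C#5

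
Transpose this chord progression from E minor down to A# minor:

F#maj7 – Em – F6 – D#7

E minor down to A# minor is a diminished fifth; each chord root moves by that interval while the quality stays the same.
F#maj7: root F# down a diminished fifth → B#, giving B#maj7.
Em: root E down a diminished fifth → A#, giving A#m.
F6: root F down a diminished fifth → B, giving B6.
D#7: root D# down a diminished fifth → G##, giving G##7.

B#maj7 A#m B6 G##7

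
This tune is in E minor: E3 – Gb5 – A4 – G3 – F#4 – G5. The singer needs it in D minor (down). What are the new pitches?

D3 Fb5 G4 F3 E4 F5

E minor to D minor down is a major second, so every note moves down by that interval.
E3 to D3
Gb5 to Fb5
A4 to G4
G3 to F3
F#4 to E4
G5 to F5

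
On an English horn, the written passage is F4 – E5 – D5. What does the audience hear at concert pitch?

Bb3 A4 G4

Written C4 on the English horn sounds as F3, a perfect fifth lower; apply that shift to every note.
F4 → Bb3
E5 → A4
D5 → G4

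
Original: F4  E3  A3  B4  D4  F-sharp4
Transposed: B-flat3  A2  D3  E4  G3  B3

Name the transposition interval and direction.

From F4 to Bb3 is 5 letter names — a fifth of some quality.
Bb3 to F4 is 7 semitones, which makes it a perfect fifth; the second version is lower, so the direction is down.
Checking another pair — F#4 → B3 — gives the same interval.

down a perfect fifth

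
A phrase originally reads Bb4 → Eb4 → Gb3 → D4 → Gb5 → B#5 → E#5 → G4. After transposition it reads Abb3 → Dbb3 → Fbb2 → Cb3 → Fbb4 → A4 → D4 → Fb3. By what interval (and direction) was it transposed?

down an augmented ninth

Take the first pair: Bb4 → Abb3. B to A spans 9 letter names, so the interval is some kind of ninth.
Abb3 to Bb4 is 15 semitones, which makes it an augmented ninth; the second version is lower, so the direction is down.
Checking another pair — G4 → Fb3 — gives the same interval.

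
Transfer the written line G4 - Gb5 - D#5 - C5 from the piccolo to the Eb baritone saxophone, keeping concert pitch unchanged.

E7 Eb8 B#7 A7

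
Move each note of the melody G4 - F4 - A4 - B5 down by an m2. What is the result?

G4 gives F#4
F4 gives E4
A4 gives G#4
B5 gives A#5

F#4 E4 G#4 A#5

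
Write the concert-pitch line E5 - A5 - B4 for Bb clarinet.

F#5 B5 C#5

The Bb clarinet sounds a major second below written, so the written part must be a major second above concert — transpose each note up.
E5 to F#5
A5 to B5
B4 to C#5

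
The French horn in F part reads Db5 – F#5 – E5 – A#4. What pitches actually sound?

Written C4 on the French horn in F sounds as F3, a perfect fifth lower; apply that shift to every note.
Db5 gives Gb4
F#5 gives B4
E5 gives A4
A#4 gives D#4

Gb4 B4 A4 D#4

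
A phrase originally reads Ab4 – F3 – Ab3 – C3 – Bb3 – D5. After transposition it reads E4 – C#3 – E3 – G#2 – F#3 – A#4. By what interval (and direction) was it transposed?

Take the first pair: Ab4 → E4. A to E spans 4 letter names, so the interval is some kind of fourth.
E4 to Ab4 is 4 semitones, which makes it a diminished fourth; the second version is lower, so the direction is down.
Checking another pair — D5 → A#4 — gives the same interval.

down a diminished fourth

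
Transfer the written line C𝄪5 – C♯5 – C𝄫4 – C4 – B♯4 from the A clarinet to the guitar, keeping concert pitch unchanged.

A##5 A#5 Abb4 A4 G##5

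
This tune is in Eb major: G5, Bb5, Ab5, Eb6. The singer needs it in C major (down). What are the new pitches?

From Eb down to C is a minor third; apply that to each pitch.
G5 -> E5
Bb5 -> G5
Ab5 -> F5
Eb6 -> C6

E5 G5 F5 C6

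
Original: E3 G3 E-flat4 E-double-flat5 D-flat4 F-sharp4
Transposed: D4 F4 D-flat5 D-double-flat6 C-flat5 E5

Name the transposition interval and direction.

up a minor seventh

Take the first pair: E3 → D4. E to D spans 7 letter names, so the interval is some kind of seventh.
E3 to D4 is 10 semitones, which makes it a minor seventh; the second version is higher, so the direction is up.
Checking another pair — F#4 → E5 — gives the same interval.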